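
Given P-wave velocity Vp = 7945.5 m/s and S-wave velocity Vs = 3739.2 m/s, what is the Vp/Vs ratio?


Vp/Vs = 7945.5 / 3739.2
= 2.1249

2.1249


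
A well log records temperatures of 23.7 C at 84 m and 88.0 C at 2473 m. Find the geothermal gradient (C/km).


dT = 88.0 - 23.7 = 64.3 C
dz = 2473 - 84 = 2389 m
gradient = dT/dz * 1000 = 64.3/2389 * 1000 = 26.915 C/km

26.915


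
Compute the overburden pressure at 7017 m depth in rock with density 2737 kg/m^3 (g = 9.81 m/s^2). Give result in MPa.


P = rho * g * z / 1e6
= 2737 * 9.81 * 7017 / 1e6
= 188406239.49 / 1e6
= 188.4062 MPa

188.4062


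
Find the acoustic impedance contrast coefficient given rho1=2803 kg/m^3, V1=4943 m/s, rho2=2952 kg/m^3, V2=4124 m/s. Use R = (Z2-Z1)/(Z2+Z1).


Z1 = 2803 * 4943 = 13855229
Z2 = 2952 * 4124 = 12174048
R = (12174048 - 13855229) / (12174048 + 13855229) = -1681181 / 26029277 = -0.0646

-0.0646


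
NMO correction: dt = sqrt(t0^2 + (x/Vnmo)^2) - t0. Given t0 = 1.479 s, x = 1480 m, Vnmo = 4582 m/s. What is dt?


x/Vnmo = 1480/4582 = 0.323003
(x/Vnmo)^2 = 0.104331
t0^2 = 2.187441
sqrt(2.187441 + 0.104331) = 1.51386
dt = 1.51386 - 1.479 = 0.03486

0.03486


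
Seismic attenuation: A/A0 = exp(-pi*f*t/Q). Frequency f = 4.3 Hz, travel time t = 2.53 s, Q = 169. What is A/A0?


pi*f*t/Q = pi*4.3*2.53/169 = 0.202233
A/A0 = exp(-0.202233) = 0.816905

0.816905


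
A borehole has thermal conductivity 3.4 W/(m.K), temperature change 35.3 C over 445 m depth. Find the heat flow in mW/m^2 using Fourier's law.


q = k * dT / dz * 1000
= 3.4 * 35.3 / 445 * 1000
= 0.269708 * 1000
= 269.7079 mW/m^2

269.7079


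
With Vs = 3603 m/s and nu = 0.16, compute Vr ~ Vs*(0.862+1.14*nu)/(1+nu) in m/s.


Numerator factor = 0.862 + 1.14*0.16 = 1.0444
Denominator = 1 + 0.16 = 1.16
Vr = 3603 * 1.0444 / 1.16 = 3243.94 m/s

3243.94


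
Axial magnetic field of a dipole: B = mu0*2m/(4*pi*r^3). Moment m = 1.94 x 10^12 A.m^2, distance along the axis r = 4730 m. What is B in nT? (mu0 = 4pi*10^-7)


m = 1.94 x 10^12 = 1940000000000 A.m^2
2m = 3880000000000 A.m^2
r^3 = 4730^3 = 105823817000
B = (4pi*10^-7) * 3880000000000 / (4*pi * 105823817000) * 1e9
= 4875751.798371 / 1329821304248.12 * 1e9
= 3666.4714 nT

3666.4714


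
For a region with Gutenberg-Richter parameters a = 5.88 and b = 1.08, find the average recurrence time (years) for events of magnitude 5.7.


log10(N) = 5.88 - 1.08*5.7 = -0.276
N = 10^-0.276 = 0.529663
T = 1/N = 1/0.529663 = 1.888 years

1.888


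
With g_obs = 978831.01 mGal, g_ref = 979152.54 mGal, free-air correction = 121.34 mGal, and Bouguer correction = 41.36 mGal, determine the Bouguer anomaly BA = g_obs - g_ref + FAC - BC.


BA = g_obs - g_ref + FAC - BC
= 978831.01 - 979152.54 + 121.34 - 41.36
= -241.55 mGal

-241.55


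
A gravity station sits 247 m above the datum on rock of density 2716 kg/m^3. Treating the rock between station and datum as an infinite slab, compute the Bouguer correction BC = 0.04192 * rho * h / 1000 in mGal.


BC = 0.04192 * rho * h / 1000
= 0.04192 * 2716 * 247 / 1000
= 28.1221 mGal

28.1221


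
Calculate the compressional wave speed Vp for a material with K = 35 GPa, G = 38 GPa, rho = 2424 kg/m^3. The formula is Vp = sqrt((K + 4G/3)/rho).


First compute the effective modulus:
K + 4G/3 = 35e9 + 4*38e9/3 = 85666666666.67 Pa
Then divide by density:
85666666666.67 / 2424 = 35341034.1034 Pa/(kg/m^3)
Take the square root:
Vp = sqrt(35341034.1034) = 5944.83 m/s

5944.83


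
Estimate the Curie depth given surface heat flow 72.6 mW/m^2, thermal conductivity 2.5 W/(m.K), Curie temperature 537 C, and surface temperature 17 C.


T_Curie - T_surf = 537 - 17 = 520 C
Convert q to W/m^2: 72.6 mW/m^2 = 0.0726 W/m^2
d = 520 * 2.5 / 0.0726 = 17906.34 m

17906.34


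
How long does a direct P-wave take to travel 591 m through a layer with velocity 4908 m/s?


t = x / V
= 591 / 4908
= 0.1204 s

0.1204


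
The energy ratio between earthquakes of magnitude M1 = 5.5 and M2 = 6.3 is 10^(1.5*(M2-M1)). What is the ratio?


M2 - M1 = 6.3 - 5.5 = 0.8
1.5 * 0.8 = 1.2
ratio = 10^1.2 = 15.85

15.85


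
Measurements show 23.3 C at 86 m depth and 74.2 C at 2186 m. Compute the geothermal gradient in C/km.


dT = 74.2 - 23.3 = 50.9 C
dz = 2186 - 86 = 2100 m
gradient = dT/dz * 1000 = 50.9/2100 * 1000 = 24.2381 C/km

24.2381


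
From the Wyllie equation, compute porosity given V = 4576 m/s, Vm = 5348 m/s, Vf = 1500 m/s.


1/V - 1/Vm = 1/4576 - 1/5348 = 3.155e-05
1/Vf - 1/Vm = 1/1500 - 1/5348 = 0.00047968
phi = 3.155e-05 / 0.00047968 = 0.0658

0.0658


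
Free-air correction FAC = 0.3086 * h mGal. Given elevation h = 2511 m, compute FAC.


FAC = 0.3086 * h
= 0.3086 * 2511
= 774.8946 mGal

774.8946


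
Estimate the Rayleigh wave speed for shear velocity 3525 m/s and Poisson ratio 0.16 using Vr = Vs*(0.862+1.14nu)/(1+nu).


Numerator factor = 0.862 + 1.14*0.16 = 1.0444
Denominator = 1 + 0.16 = 1.16
Vr = 3525 * 1.0444 / 1.16 = 3173.72 m/s

3173.72


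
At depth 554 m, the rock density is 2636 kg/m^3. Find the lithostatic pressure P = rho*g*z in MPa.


P = rho * g * z / 1e6
= 2636 * 9.81 * 554 / 1e6
= 14325974.64 / 1e6
= 14.326 MPa

14.326


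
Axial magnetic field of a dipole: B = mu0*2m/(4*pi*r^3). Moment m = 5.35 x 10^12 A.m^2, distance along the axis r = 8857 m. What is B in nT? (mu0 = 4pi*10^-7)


m = 5.35 x 10^12 = 5350000000000 A.m^2
2m = 10700000000000 A.m^2
r^3 = 8857^3 = 694800198793
B = (4pi*10^-7) * 10700000000000 / (4*pi * 694800198793) * 1e9
= 13446016.557364 / 8731116800963.27 * 1e9
= 1540.0111 nT

1540.0111


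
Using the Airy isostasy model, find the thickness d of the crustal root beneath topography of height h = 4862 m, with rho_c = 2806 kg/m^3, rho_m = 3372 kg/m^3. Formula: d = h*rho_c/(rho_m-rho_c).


rho_m - rho_c = 3372 - 2806 = 566
d = 4862 * 2806 / 566
= 13642772 / 566
= 24103.84 m

24103.84


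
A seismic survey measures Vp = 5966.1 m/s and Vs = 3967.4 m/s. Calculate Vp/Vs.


Vp/Vs = 5966.1 / 3967.4
= 1.5038

1.5038


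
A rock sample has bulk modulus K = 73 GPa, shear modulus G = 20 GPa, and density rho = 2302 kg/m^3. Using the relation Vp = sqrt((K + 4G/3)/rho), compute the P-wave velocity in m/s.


First compute the effective modulus:
K + 4G/3 = 73e9 + 4*20e9/3 = 99666666666.67 Pa
Then divide by density:
99666666666.67 / 2302 = 43295684.9117 Pa/(kg/m^3)
Take the square root:
Vp = sqrt(43295684.9117) = 6579.95 m/s

6579.95


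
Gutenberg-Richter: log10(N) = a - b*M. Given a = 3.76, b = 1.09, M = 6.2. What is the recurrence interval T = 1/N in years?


log10(N) = 3.76 - 1.09*6.2 = -2.998
N = 10^-2.998 = 0.001005
T = 1/N = 1/0.001005 = 995.4054 years

995.4054


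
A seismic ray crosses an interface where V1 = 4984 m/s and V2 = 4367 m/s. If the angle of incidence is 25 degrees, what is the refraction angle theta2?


sin(theta1) = sin(25 deg) = 0.422618
sin(theta2) = V2/V1 * sin(theta1) = 4367/4984 * 0.422618 = 0.3703
theta2 = arcsin(0.3703) = 21.7341 degrees

21.7341


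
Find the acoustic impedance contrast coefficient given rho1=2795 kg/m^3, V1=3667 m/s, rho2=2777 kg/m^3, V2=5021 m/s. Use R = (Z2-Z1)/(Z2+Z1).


Z1 = 2795 * 3667 = 10249265
Z2 = 2777 * 5021 = 13943317
R = (13943317 - 10249265) / (13943317 + 10249265) = 3694052 / 24192582 = 0.1527

0.1527


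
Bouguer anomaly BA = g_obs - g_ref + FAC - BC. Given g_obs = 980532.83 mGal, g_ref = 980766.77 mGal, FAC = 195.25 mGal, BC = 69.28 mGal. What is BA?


BA = g_obs - g_ref + FAC - BC
= 980532.83 - 980766.77 + 195.25 - 69.28
= -107.97 mGal

-107.97


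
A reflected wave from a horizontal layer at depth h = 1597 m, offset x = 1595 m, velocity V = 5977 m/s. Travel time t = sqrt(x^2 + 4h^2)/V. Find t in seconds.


x^2 + 4h^2 = 1595^2 + 4*1597^2 = 2544025 + 10201636 = 12745661
sqrt(12745661) = 3570.1066
t = 3570.1066 / 5977 = 0.5973 s

0.5973


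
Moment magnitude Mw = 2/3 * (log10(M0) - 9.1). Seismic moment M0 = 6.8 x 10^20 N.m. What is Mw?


log10(M0) = log10(6.8 x 10^20) = 20.8325
Mw = 2/3 * (20.8325 - 9.1)
= 2/3 * 11.7325
= 7.82

7.82


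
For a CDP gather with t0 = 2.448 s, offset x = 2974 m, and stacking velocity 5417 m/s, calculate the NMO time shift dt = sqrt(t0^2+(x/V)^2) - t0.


x/Vnmo = 2974/5417 = 0.549012
(x/Vnmo)^2 = 0.301415
t0^2 = 5.992704
sqrt(5.992704 + 0.301415) = 2.508808
dt = 2.508808 - 2.448 = 0.060808

0.060808


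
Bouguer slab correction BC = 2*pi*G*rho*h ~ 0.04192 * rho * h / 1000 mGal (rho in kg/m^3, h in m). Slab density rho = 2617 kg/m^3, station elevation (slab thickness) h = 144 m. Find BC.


BC = 0.04192 * rho * h / 1000
= 0.04192 * 2617 * 144 / 1000
= 15.7975 mGal

15.7975


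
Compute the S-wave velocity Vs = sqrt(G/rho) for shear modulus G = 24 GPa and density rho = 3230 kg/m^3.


Convert G to Pa: G = 24e9 Pa
Compute G/rho = 24e9 / 3230 = 7430340.5573
Vs = sqrt(7430340.5573) = 2725.87 m/s

2725.87


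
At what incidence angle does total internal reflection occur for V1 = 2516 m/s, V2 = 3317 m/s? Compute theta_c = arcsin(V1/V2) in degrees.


V1/V2 = 2516/3317 = 0.758517
theta_c = arcsin(0.758517) = 49.3336 degrees

49.3336


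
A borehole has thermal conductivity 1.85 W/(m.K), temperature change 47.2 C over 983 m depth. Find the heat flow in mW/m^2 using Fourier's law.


q = k * dT / dz * 1000
= 1.85 * 47.2 / 983 * 1000
= 0.08883 * 1000
= 88.8301 mW/m^2

88.8301


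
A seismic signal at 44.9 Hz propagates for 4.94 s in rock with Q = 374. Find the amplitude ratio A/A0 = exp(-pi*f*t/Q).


pi*f*t/Q = pi*44.9*4.94/374 = 1.863166
A/A0 = exp(-1.863166) = 0.155181

0.155181


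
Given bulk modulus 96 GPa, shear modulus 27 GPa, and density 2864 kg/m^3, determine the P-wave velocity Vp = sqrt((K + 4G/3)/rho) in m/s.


First compute the effective modulus:
K + 4G/3 = 96e9 + 4*27e9/3 = 132000000000.0 Pa
Then divide by density:
132000000000.0 / 2864 = 46089385.4749 Pa/(kg/m^3)
Take the square root:
Vp = sqrt(46089385.4749) = 6788.92 m/s

6788.92


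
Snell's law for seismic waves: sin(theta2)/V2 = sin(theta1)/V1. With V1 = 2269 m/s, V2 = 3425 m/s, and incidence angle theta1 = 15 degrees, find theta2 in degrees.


sin(theta1) = sin(15 deg) = 0.258819
sin(theta2) = V2/V1 * sin(theta1) = 3425/2269 * 0.258819 = 0.390681
theta2 = arcsin(0.390681) = 22.9969 degrees

22.9969


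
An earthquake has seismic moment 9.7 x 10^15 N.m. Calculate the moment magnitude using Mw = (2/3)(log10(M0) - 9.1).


log10(M0) = log10(9.7 x 10^15) = 15.9868
Mw = 2/3 * (15.9868 - 9.1)
= 2/3 * 6.8868
= 4.59

4.59


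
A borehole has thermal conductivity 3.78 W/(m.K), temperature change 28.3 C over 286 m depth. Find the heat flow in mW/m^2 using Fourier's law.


q = k * dT / dz * 1000
= 3.78 * 28.3 / 286 * 1000
= 0.374035 * 1000
= 374.035 mW/m^2

374.035


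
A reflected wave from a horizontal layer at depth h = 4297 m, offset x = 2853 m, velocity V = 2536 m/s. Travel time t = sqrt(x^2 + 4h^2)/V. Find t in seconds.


x^2 + 4h^2 = 2853^2 + 4*4297^2 = 8139609 + 73856836 = 81996445
sqrt(81996445) = 9055.1888
t = 9055.1888 / 2536 = 3.5707 s

3.5707


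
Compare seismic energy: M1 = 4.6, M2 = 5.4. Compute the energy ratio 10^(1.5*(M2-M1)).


M2 - M1 = 5.4 - 4.6 = 0.8
1.5 * 0.8 = 1.2
ratio = 10^1.2 = 15.85

15.85


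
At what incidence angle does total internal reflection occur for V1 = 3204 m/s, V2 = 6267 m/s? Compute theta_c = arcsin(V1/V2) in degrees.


V1/V2 = 3204/6267 = 0.511249
theta_c = arcsin(0.511249) = 30.7471 degrees

30.7471


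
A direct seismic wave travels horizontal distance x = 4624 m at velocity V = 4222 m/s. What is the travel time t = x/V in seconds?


t = x / V
= 4624 / 4222
= 1.0952 s

1.0952


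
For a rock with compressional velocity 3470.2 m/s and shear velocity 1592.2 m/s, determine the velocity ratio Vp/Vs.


Vp/Vs = 3470.2 / 1592.2
= 2.1795

2.1795


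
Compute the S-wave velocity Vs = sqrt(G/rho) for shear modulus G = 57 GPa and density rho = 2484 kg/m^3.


Convert G to Pa: G = 57e9 Pa
Compute G/rho = 57e9 / 2484 = 22946859.9034
Vs = sqrt(22946859.9034) = 4790.29 m/s

4790.29


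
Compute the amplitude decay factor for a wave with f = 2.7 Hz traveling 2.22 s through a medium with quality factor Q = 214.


pi*f*t/Q = pi*2.7*2.22/214 = 0.087994
A/A0 = exp(-0.087994) = 0.915766

0.915766


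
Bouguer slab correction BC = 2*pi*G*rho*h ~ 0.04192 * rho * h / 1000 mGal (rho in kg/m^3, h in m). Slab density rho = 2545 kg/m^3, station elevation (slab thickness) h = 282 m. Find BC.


BC = 0.04192 * rho * h / 1000
= 0.04192 * 2545 * 282 / 1000
= 30.0856 mGal

30.0856


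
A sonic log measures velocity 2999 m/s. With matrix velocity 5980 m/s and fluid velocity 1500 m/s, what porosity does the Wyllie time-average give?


1/V - 1/Vm = 1/2999 - 1/5980 = 0.00016622
1/Vf - 1/Vm = 1/1500 - 1/5980 = 0.00049944
phi = 0.00016622 / 0.00049944 = 0.3328

0.3328


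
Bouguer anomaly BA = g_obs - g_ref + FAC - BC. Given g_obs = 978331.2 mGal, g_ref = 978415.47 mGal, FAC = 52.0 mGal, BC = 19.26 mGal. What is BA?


BA = g_obs - g_ref + FAC - BC
= 978331.2 - 978415.47 + 52.0 - 19.26
= -51.53 mGal

-51.53


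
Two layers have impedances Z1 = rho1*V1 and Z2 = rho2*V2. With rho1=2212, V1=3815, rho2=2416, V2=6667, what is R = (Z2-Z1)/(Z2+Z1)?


Z1 = 2212 * 3815 = 8438780
Z2 = 2416 * 6667 = 16107472
R = (16107472 - 8438780) / (16107472 + 8438780) = 7668692 / 24546252 = 0.3124

0.3124


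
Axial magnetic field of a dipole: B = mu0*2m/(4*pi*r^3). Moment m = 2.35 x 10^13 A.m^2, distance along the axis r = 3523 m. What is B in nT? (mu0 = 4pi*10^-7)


m = 2.35 x 10^13 = 23500000000000 A.m^2
2m = 47000000000000 A.m^2
r^3 = 3523^3 = 43725816667
B = (4pi*10^-7) * 47000000000000 / (4*pi * 43725816667) * 1e9
= 59061941.887488 / 549474817653.05 * 1e9
= 107487.9867 nT

107487.9867


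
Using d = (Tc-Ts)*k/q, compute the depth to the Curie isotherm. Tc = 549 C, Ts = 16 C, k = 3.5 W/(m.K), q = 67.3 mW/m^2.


T_Curie - T_surf = 549 - 16 = 533 C
Convert q to W/m^2: 67.3 mW/m^2 = 0.0673 W/m^2
d = 533 * 3.5 / 0.0673 = 27719.17 m

27719.17


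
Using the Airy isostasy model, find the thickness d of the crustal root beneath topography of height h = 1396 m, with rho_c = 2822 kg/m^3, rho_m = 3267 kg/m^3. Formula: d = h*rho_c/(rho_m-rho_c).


rho_m - rho_c = 3267 - 2822 = 445
d = 1396 * 2822 / 445
= 3939512 / 445
= 8852.84 m

8852.84


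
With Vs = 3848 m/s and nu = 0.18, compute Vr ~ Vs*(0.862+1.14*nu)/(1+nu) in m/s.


Numerator factor = 0.862 + 1.14*0.18 = 1.0672
Denominator = 1 + 0.18 = 1.18
Vr = 3848 * 1.0672 / 1.18 = 3480.16 m/s

3480.16


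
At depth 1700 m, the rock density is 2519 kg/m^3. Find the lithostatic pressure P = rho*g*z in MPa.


P = rho * g * z / 1e6
= 2519 * 9.81 * 1700 / 1e6
= 42009363.0 / 1e6
= 42.0094 MPa

42.0094


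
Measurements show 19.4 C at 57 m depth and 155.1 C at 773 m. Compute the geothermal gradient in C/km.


dT = 155.1 - 19.4 = 135.7 C
dz = 773 - 57 = 716 m
gradient = dT/dz * 1000 = 135.7/716 * 1000 = 189.5251 C/km

189.5251


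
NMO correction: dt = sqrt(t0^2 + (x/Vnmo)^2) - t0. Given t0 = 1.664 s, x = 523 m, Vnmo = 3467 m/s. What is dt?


x/Vnmo = 523/3467 = 0.150851
(x/Vnmo)^2 = 0.022756
t0^2 = 2.768896
sqrt(2.768896 + 0.022756) = 1.670824
dt = 1.670824 - 1.664 = 0.006824

0.006824


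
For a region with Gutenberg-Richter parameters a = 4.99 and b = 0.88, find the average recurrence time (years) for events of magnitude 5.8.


log10(N) = 4.99 - 0.88*5.8 = -0.114
N = 10^-0.114 = 0.76913
T = 1/N = 1/0.76913 = 1.3002 years

1.3002


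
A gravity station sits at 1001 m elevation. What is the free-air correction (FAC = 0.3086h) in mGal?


FAC = 0.3086 * h
= 0.3086 * 1001
= 308.9086 mGal

308.9086


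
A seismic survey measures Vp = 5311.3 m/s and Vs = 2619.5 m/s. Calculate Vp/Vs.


Vp/Vs = 5311.3 / 2619.5
= 2.0276

2.0276


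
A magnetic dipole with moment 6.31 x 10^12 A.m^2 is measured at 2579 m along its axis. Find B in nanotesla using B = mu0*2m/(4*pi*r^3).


m = 6.31 x 10^12 = 6310000000000 A.m^2
2m = 12620000000000 A.m^2
r^3 = 2579^3 = 17153550539
B = (4pi*10^-7) * 12620000000000 / (4*pi * 17153550539) * 1e9
= 15858759.715321 / 215557873425.21 * 1e9
= 73570.7746 nT

73570.7746


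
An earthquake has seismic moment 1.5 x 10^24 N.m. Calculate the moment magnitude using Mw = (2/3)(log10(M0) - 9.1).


log10(M0) = log10(1.5 x 10^24) = 24.1761
Mw = 2/3 * (24.1761 - 9.1)
= 2/3 * 15.0761
= 10.05

10.05


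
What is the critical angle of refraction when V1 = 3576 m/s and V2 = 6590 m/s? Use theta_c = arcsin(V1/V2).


V1/V2 = 3576/6590 = 0.54264
theta_c = arcsin(0.54264) = 32.8636 degrees

32.8636


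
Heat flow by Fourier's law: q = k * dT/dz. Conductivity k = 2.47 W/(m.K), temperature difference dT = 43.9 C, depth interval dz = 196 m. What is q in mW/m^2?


q = k * dT / dz * 1000
= 2.47 * 43.9 / 196 * 1000
= 0.55323 * 1000
= 553.2296 mW/m^2

553.2296


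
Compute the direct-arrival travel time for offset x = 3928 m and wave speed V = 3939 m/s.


t = x / V
= 3928 / 3939
= 0.9972 s

0.9972


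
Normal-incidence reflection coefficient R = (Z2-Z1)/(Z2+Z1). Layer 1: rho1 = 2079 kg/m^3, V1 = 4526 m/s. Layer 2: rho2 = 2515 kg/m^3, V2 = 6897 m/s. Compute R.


Z1 = 2079 * 4526 = 9409554
Z2 = 2515 * 6897 = 17345955
R = (17345955 - 9409554) / (17345955 + 9409554) = 7936401 / 26755509 = 0.2966

0.2966


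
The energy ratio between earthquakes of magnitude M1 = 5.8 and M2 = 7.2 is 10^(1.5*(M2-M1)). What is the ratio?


M2 - M1 = 7.2 - 5.8 = 1.4
1.5 * 1.4 = 2.1
ratio = 10^2.1 = 125.89

125.89


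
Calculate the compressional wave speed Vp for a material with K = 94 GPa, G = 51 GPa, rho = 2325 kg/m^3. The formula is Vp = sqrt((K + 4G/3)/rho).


First compute the effective modulus:
K + 4G/3 = 94e9 + 4*51e9/3 = 162000000000.0 Pa
Then divide by density:
162000000000.0 / 2325 = 69677419.3548 Pa/(kg/m^3)
Take the square root:
Vp = sqrt(69677419.3548) = 8347.3 m/s

8347.3


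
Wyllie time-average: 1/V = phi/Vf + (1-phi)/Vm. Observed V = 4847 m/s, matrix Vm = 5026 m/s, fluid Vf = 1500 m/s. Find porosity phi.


1/V - 1/Vm = 1/4847 - 1/5026 = 7.35e-06
1/Vf - 1/Vm = 1/1500 - 1/5026 = 0.0004677
phi = 7.35e-06 / 0.0004677 = 0.0157

0.0157


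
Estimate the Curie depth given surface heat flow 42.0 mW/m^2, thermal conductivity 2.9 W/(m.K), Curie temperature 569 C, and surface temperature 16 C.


T_Curie - T_surf = 569 - 16 = 553 C
Convert q to W/m^2: 42.0 mW/m^2 = 0.042 W/m^2
d = 553 * 2.9 / 0.042 = 38183.33 m

38183.33


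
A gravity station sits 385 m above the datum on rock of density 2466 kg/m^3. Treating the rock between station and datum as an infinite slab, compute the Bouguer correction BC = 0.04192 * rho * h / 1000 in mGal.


BC = 0.04192 * rho * h / 1000
= 0.04192 * 2466 * 385 / 1000
= 39.7993 mGal

39.7993


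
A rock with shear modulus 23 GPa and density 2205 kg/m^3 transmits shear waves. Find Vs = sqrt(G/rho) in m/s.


Convert G to Pa: G = 23e9 Pa
Compute G/rho = 23e9 / 2205 = 10430839.0023
Vs = sqrt(10430839.0023) = 3229.68 m/s

3229.68


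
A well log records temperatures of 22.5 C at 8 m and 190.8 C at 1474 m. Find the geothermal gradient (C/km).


dT = 190.8 - 22.5 = 168.3 C
dz = 1474 - 8 = 1466 m
gradient = dT/dz * 1000 = 168.3/1466 * 1000 = 114.8022 C/km

114.8022


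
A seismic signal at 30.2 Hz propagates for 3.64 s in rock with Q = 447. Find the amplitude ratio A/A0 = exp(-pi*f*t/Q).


pi*f*t/Q = pi*30.2*3.64/447 = 0.772593
A/A0 = exp(-0.772593) = 0.461814

0.461814


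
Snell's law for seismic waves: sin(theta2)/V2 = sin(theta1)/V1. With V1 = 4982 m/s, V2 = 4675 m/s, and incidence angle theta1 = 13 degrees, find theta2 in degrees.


sin(theta1) = sin(13 deg) = 0.224951
sin(theta2) = V2/V1 * sin(theta1) = 4675/4982 * 0.224951 = 0.211089
theta2 = arcsin(0.211089) = 12.1862 degrees

12.1862


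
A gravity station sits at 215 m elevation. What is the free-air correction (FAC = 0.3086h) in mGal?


FAC = 0.3086 * h
= 0.3086 * 215
= 66.349 mGal

66.349


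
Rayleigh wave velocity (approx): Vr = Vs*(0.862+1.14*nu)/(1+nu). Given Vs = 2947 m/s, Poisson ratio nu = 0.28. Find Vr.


Numerator factor = 0.862 + 1.14*0.28 = 1.1812
Denominator = 1 + 0.28 = 1.28
Vr = 2947 * 1.1812 / 1.28 = 2719.53 m/s

2719.53


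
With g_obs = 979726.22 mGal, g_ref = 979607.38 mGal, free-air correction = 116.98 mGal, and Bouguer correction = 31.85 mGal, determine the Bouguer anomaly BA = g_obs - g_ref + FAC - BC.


BA = g_obs - g_ref + FAC - BC
= 979726.22 - 979607.38 + 116.98 - 31.85
= 203.97 mGal

203.97


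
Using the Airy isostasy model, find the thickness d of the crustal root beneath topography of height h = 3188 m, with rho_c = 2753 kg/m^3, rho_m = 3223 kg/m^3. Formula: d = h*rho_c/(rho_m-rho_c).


rho_m - rho_c = 3223 - 2753 = 470
d = 3188 * 2753 / 470
= 8776564 / 470
= 18673.54 m

18673.54


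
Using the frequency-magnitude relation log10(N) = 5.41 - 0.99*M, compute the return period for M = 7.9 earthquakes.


log10(N) = 5.41 - 0.99*7.9 = -2.411
N = 10^-2.411 = 0.003882
T = 1/N = 1/0.003882 = 257.6321 years

257.6321


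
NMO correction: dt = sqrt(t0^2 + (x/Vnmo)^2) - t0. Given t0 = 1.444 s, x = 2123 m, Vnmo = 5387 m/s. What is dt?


x/Vnmo = 2123/5387 = 0.394097
(x/Vnmo)^2 = 0.155312
t0^2 = 2.085136
sqrt(2.085136 + 0.155312) = 1.496813
dt = 1.496813 - 1.444 = 0.052813

0.052813


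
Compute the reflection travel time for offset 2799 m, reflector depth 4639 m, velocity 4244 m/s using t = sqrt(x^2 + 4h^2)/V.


x^2 + 4h^2 = 2799^2 + 4*4639^2 = 7834401 + 86081284 = 93915685
sqrt(93915685) = 9691.0105
t = 9691.0105 / 4244 = 2.2835 s

2.2835


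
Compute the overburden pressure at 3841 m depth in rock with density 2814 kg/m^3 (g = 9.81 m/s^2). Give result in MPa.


P = rho * g * z / 1e6
= 2814 * 9.81 * 3841 / 1e6
= 106032110.94 / 1e6
= 106.0321 MPa

106.0321


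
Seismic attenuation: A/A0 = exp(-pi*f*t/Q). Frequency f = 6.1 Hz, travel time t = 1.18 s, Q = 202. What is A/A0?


pi*f*t/Q = pi*6.1*1.18/202 = 0.111946
A/A0 = exp(-0.111946) = 0.894092

0.894092


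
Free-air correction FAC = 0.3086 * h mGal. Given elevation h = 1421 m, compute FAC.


FAC = 0.3086 * h
= 0.3086 * 1421
= 438.5206 mGal

438.5206


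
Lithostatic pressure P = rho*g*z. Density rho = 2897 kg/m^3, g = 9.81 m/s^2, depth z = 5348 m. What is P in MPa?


P = rho * g * z / 1e6
= 2897 * 9.81 * 5348 / 1e6
= 151987860.36 / 1e6
= 151.9879 MPa

151.9879


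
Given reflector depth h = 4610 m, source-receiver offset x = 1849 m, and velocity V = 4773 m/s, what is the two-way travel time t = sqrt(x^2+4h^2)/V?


x^2 + 4h^2 = 1849^2 + 4*4610^2 = 3418801 + 85008400 = 88427201
sqrt(88427201) = 9403.5738
t = 9403.5738 / 4773 = 1.9702 s

1.9702


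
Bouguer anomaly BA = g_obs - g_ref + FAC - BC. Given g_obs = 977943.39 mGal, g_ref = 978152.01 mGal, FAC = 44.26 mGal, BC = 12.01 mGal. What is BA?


BA = g_obs - g_ref + FAC - BC
= 977943.39 - 978152.01 + 44.26 - 12.01
= -176.37 mGal

-176.37


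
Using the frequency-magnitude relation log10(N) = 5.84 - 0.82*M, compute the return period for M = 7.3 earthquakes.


log10(N) = 5.84 - 0.82*7.3 = -0.146
N = 10^-0.146 = 0.714496
T = 1/N = 1/0.714496 = 1.3996 years

1.3996


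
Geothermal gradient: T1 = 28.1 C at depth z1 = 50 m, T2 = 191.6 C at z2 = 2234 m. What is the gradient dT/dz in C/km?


dT = 191.6 - 28.1 = 163.5 C
dz = 2234 - 50 = 2184 m
gradient = dT/dz * 1000 = 163.5/2184 * 1000 = 74.8626 C/km

74.8626


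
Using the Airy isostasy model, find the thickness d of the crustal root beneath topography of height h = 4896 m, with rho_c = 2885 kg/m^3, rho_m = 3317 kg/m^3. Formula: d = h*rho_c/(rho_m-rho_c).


rho_m - rho_c = 3317 - 2885 = 432
d = 4896 * 2885 / 432
= 14124960 / 432
= 32696.67 m

32696.67


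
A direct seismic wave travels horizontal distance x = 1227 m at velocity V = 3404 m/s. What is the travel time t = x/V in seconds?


t = x / V
= 1227 / 3404
= 0.3605 s

0.3605


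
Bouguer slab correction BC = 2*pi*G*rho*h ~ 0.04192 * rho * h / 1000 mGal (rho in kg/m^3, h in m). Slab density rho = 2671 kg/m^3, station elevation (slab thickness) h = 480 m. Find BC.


BC = 0.04192 * rho * h / 1000
= 0.04192 * 2671 * 480 / 1000
= 53.7448 mGal

53.7448


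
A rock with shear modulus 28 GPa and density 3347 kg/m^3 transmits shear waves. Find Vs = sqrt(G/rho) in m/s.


Convert G to Pa: G = 28e9 Pa
Compute G/rho = 28e9 / 3347 = 8365700.6274
Vs = sqrt(8365700.6274) = 2892.35 m/s

2892.35


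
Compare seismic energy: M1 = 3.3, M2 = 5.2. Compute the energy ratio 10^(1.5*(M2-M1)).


M2 - M1 = 5.2 - 3.3 = 1.9
1.5 * 1.9 = 2.85
ratio = 10^2.85 = 707.95

707.95


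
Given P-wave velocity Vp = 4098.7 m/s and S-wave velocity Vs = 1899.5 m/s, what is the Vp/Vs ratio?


Vp/Vs = 4098.7 / 1899.5
= 2.1578

2.1578


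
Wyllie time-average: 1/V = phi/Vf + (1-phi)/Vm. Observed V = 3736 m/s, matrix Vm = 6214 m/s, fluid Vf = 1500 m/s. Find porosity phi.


1/V - 1/Vm = 1/3736 - 1/6214 = 0.00010674
1/Vf - 1/Vm = 1/1500 - 1/6214 = 0.00050574
phi = 0.00010674 / 0.00050574 = 0.2111

0.2111


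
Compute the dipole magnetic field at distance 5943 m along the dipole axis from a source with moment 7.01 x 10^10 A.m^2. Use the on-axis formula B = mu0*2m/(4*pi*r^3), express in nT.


m = 7.01 x 10^10 = 70100000000 A.m^2
2m = 140200000000 A.m^2
r^3 = 5943^3 = 209902296807
B = (4pi*10^-7) * 140200000000 / (4*pi * 209902296807) * 1e9
= 176180.516013 / 2637710054481.98 * 1e9
= 66.793 nT

66.793


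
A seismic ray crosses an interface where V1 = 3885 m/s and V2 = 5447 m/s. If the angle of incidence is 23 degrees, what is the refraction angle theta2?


sin(theta1) = sin(23 deg) = 0.390731
sin(theta2) = V2/V1 * sin(theta1) = 5447/3885 * 0.390731 = 0.547828
theta2 = arcsin(0.547828) = 33.2181 degrees

33.2181


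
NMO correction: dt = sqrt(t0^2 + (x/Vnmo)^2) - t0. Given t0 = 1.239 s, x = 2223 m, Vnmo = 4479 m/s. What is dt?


x/Vnmo = 2223/4479 = 0.496316
(x/Vnmo)^2 = 0.24633
t0^2 = 1.535121
sqrt(1.535121 + 0.24633) = 1.33471
dt = 1.33471 - 1.239 = 0.09571

0.09571


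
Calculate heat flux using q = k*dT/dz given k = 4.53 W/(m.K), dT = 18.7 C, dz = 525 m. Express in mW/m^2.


q = k * dT / dz * 1000
= 4.53 * 18.7 / 525 * 1000
= 0.161354 * 1000
= 161.3543 mW/m^2

161.3543


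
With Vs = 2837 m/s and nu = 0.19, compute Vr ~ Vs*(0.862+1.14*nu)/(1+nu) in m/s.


Numerator factor = 0.862 + 1.14*0.19 = 1.0786
Denominator = 1 + 0.19 = 1.19
Vr = 2837 * 1.0786 / 1.19 = 2571.42 m/s

2571.42


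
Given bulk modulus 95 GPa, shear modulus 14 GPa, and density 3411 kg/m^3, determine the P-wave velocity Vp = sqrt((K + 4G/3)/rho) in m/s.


First compute the effective modulus:
K + 4G/3 = 95e9 + 4*14e9/3 = 113666666666.67 Pa
Then divide by density:
113666666666.67 / 3411 = 33323561.028 Pa/(kg/m^3)
Take the square root:
Vp = sqrt(33323561.028) = 5772.66 m/s

5772.66


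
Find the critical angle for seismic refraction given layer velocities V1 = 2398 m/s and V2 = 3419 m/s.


V1/V2 = 2398/3419 = 0.701375
theta_c = arcsin(0.701375) = 44.5374 degrees

44.5374


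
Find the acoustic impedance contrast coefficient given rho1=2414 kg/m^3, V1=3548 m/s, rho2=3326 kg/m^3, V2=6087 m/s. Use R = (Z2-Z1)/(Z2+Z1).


Z1 = 2414 * 3548 = 8564872
Z2 = 3326 * 6087 = 20245362
R = (20245362 - 8564872) / (20245362 + 8564872) = 11680490 / 28810234 = 0.4054

0.4054


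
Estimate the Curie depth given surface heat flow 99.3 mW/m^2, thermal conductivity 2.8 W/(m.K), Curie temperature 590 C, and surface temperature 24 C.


T_Curie - T_surf = 590 - 24 = 566 C
Convert q to W/m^2: 99.3 mW/m^2 = 0.0993 W/m^2
d = 566 * 2.8 / 0.0993 = 15959.72 m

15959.72


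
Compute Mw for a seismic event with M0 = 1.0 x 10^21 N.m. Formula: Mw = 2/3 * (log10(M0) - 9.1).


log10(M0) = log10(1.0 x 10^21) = 21.0
Mw = 2/3 * (21.0 - 9.1)
= 2/3 * 11.9
= 7.93

7.93


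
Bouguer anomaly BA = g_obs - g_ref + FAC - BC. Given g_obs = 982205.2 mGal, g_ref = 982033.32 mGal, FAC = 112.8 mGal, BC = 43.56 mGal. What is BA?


BA = g_obs - g_ref + FAC - BC
= 982205.2 - 982033.32 + 112.8 - 43.56
= 241.12 mGal

241.12


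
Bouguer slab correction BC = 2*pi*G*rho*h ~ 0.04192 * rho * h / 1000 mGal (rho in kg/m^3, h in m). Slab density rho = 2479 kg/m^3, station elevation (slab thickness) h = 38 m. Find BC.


BC = 0.04192 * rho * h / 1000
= 0.04192 * 2479 * 38 / 1000
= 3.9489 mGal

3.9489


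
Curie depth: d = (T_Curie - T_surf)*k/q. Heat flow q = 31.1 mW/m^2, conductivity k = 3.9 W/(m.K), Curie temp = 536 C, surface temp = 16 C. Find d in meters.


T_Curie - T_surf = 536 - 16 = 520 C
Convert q to W/m^2: 31.1 mW/m^2 = 0.0311 W/m^2
d = 520 * 3.9 / 0.0311 = 65209.0 m

65209.0


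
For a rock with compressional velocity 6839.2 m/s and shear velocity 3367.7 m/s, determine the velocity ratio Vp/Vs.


Vp/Vs = 6839.2 / 3367.7
= 2.0308

2.0308


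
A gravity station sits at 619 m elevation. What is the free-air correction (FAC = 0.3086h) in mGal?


FAC = 0.3086 * h
= 0.3086 * 619
= 191.0234 mGal

191.0234


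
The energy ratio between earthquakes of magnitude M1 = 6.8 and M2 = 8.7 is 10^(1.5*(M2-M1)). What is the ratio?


M2 - M1 = 8.7 - 6.8 = 1.9
1.5 * 1.9 = 2.85
ratio = 10^2.85 = 707.95

707.95


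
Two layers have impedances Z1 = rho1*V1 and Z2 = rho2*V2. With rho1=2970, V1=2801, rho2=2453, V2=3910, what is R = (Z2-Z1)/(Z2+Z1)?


Z1 = 2970 * 2801 = 8318970
Z2 = 2453 * 3910 = 9591230
R = (9591230 - 8318970) / (9591230 + 8318970) = 1272260 / 17910200 = 0.071

0.071


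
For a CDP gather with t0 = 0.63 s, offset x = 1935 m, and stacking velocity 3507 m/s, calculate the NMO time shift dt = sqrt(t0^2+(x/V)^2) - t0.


x/Vnmo = 1935/3507 = 0.551754
(x/Vnmo)^2 = 0.304432
t0^2 = 0.3969
sqrt(0.3969 + 0.304432) = 0.837456
dt = 0.837456 - 0.63 = 0.207456

0.207456


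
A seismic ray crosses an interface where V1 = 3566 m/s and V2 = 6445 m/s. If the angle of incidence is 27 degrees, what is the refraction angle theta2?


sin(theta1) = sin(27 deg) = 0.45399
sin(theta2) = V2/V1 * sin(theta1) = 6445/3566 * 0.45399 = 0.820518
theta2 = arcsin(0.820518) = 55.1367 degrees

55.1367


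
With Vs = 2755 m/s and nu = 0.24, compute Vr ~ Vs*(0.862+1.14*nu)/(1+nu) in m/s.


Numerator factor = 0.862 + 1.14*0.24 = 1.1356
Denominator = 1 + 0.24 = 1.24
Vr = 2755 * 1.1356 / 1.24 = 2523.05 m/s

2523.05


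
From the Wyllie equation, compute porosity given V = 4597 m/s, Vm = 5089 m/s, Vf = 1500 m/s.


1/V - 1/Vm = 1/4597 - 1/5089 = 2.103e-05
1/Vf - 1/Vm = 1/1500 - 1/5089 = 0.00047016
phi = 2.103e-05 / 0.00047016 = 0.0447

0.0447


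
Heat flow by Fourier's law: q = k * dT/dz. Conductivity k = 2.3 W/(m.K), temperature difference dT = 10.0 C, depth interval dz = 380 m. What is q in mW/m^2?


q = k * dT / dz * 1000
= 2.3 * 10.0 / 380 * 1000
= 0.060526 * 1000
= 60.5263 mW/m^2

60.5263


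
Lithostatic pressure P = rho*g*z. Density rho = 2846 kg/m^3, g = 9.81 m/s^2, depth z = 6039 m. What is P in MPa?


P = rho * g * z / 1e6
= 2846 * 9.81 * 6039 / 1e6
= 168604411.14 / 1e6
= 168.6044 MPa

168.6044


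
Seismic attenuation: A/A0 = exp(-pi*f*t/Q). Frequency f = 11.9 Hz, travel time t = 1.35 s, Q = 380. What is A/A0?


pi*f*t/Q = pi*11.9*1.35/380 = 0.132815
A/A0 = exp(-0.132815) = 0.875627

0.875627


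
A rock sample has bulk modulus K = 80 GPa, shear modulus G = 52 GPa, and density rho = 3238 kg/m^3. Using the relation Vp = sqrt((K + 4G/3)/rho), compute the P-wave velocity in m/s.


First compute the effective modulus:
K + 4G/3 = 80e9 + 4*52e9/3 = 149333333333.33 Pa
Then divide by density:
149333333333.33 / 3238 = 46119003.5001 Pa/(kg/m^3)
Take the square root:
Vp = sqrt(46119003.5001) = 6791.1 m/s

6791.1


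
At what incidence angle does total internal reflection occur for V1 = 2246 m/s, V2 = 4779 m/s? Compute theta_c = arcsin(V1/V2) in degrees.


V1/V2 = 2246/4779 = 0.469973
theta_c = arcsin(0.469973) = 28.0325 degrees

28.0325


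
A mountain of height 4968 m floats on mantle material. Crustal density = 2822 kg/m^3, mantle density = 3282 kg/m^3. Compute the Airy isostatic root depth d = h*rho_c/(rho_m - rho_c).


rho_m - rho_c = 3282 - 2822 = 460
d = 4968 * 2822 / 460
= 14019696 / 460
= 30477.6 m

30477.6


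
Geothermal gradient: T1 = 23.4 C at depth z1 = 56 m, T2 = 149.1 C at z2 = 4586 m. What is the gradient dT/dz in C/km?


dT = 149.1 - 23.4 = 125.7 C
dz = 4586 - 56 = 4530 m
gradient = dT/dz * 1000 = 125.7/4530 * 1000 = 27.7483 C/km

27.7483


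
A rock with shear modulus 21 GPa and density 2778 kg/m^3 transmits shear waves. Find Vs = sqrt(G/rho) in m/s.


Convert G to Pa: G = 21e9 Pa
Compute G/rho = 21e9 / 2778 = 7559395.2484
Vs = sqrt(7559395.2484) = 2749.44 m/s

2749.44


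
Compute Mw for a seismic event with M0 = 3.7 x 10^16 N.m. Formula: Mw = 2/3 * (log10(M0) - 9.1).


log10(M0) = log10(3.7 x 10^16) = 16.5682
Mw = 2/3 * (16.5682 - 9.1)
= 2/3 * 7.4682
= 4.98

4.98


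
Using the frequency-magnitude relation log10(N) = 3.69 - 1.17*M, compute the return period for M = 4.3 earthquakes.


log10(N) = 3.69 - 1.17*4.3 = -1.341
N = 10^-1.341 = 0.045604
T = 1/N = 1/0.045604 = 21.928 years

21.928


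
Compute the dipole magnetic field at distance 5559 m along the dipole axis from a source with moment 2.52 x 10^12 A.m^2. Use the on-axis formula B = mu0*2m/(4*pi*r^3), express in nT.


m = 2.52 x 10^12 = 2520000000000 A.m^2
2m = 5040000000000 A.m^2
r^3 = 5559^3 = 171786891879
B = (4pi*10^-7) * 5040000000000 / (4*pi * 171786891879) * 1e9
= 6333450.789637 / 2158737750040.36 * 1e9
= 2933.8676 nT

2933.8676


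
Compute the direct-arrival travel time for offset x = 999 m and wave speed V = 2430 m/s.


t = x / V
= 999 / 2430
= 0.4111 s

0.4111


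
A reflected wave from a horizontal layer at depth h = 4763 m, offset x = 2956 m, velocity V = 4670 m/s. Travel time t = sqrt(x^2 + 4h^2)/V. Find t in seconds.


x^2 + 4h^2 = 2956^2 + 4*4763^2 = 8737936 + 90744676 = 99482612
sqrt(99482612) = 9974.0971
t = 9974.0971 / 4670 = 2.1358 s

2.1358


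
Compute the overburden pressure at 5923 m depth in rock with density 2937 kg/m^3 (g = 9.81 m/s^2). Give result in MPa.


P = rho * g * z / 1e6
= 2937 * 9.81 * 5923 / 1e6
= 170653298.31 / 1e6
= 170.6533 MPa

170.6533


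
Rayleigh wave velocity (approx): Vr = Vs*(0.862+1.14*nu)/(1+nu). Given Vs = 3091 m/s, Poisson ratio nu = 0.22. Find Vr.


Numerator factor = 0.862 + 1.14*0.22 = 1.1128
Denominator = 1 + 0.22 = 1.22
Vr = 3091 * 1.1128 / 1.22 = 2819.4 m/s

2819.4


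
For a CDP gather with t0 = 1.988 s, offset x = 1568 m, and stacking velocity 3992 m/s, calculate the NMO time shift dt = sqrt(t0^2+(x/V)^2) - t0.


x/Vnmo = 1568/3992 = 0.392786
(x/Vnmo)^2 = 0.154281
t0^2 = 3.952144
sqrt(3.952144 + 0.154281) = 2.026431
dt = 2.026431 - 1.988 = 0.038431

0.038431


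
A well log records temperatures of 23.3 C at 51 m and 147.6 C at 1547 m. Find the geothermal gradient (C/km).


dT = 147.6 - 23.3 = 124.3 C
dz = 1547 - 51 = 1496 m
gradient = dT/dz * 1000 = 124.3/1496 * 1000 = 83.0882 C/km

83.0882


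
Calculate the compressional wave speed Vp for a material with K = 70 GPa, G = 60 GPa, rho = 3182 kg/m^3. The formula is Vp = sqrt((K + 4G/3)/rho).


First compute the effective modulus:
K + 4G/3 = 70e9 + 4*60e9/3 = 150000000000.0 Pa
Then divide by density:
150000000000.0 / 3182 = 47140163.4192 Pa/(kg/m^3)
Take the square root:
Vp = sqrt(47140163.4192) = 6865.87 m/s

6865.87


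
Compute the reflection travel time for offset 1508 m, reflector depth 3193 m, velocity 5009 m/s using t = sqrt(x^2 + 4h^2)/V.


x^2 + 4h^2 = 1508^2 + 4*3193^2 = 2274064 + 40780996 = 43055060
sqrt(43055060) = 6561.6355
t = 6561.6355 / 5009 = 1.31 s

1.31


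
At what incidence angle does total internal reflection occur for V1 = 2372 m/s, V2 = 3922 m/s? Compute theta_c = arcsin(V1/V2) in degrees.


V1/V2 = 2372/3922 = 0.604793
theta_c = arcsin(0.604793) = 37.214 degrees

37.214


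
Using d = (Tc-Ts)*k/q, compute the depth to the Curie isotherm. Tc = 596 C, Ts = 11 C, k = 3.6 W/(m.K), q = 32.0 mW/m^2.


T_Curie - T_surf = 596 - 11 = 585 C
Convert q to W/m^2: 32.0 mW/m^2 = 0.032 W/m^2
d = 585 * 3.6 / 0.032 = 65812.5 m

65812.5


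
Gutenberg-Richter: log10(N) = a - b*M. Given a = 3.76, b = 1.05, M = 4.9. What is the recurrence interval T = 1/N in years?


log10(N) = 3.76 - 1.05*4.9 = -1.385
N = 10^-1.385 = 0.04121
T = 1/N = 1/0.04121 = 24.2661 years

24.2661


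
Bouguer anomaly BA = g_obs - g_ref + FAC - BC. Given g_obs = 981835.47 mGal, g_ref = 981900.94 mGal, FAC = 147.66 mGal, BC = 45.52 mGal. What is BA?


BA = g_obs - g_ref + FAC - BC
= 981835.47 - 981900.94 + 147.66 - 45.52
= 36.67 mGal

36.67


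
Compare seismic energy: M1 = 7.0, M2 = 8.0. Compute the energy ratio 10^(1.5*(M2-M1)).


M2 - M1 = 8.0 - 7.0 = 1.0
1.5 * 1.0 = 1.5
ratio = 10^1.5 = 31.62

31.62


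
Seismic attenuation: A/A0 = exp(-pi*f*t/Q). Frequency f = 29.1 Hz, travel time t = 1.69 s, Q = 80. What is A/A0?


pi*f*t/Q = pi*29.1*1.69/80 = 1.931255
A/A0 = exp(-1.931255) = 0.144966

0.144966


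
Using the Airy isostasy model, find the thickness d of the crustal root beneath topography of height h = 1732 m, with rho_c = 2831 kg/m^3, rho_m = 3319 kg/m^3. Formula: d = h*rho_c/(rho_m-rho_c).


rho_m - rho_c = 3319 - 2831 = 488
d = 1732 * 2831 / 488
= 4903292 / 488
= 10047.73 m

10047.73


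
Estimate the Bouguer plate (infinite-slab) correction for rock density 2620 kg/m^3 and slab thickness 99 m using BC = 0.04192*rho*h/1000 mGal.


BC = 0.04192 * rho * h / 1000
= 0.04192 * 2620 * 99 / 1000
= 10.8732 mGal

10.8732


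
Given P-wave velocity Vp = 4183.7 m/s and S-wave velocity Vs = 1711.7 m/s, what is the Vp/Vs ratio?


Vp/Vs = 4183.7 / 1711.7
= 2.4442

2.4442


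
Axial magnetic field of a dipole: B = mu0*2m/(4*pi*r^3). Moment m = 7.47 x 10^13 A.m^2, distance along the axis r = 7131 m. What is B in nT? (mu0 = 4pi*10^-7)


m = 7.47 x 10^13 = 74700000000000 A.m^2
2m = 149400000000000 A.m^2
r^3 = 7131^3 = 362619629091
B = (4pi*10^-7) * 149400000000000 / (4*pi * 362619629091) * 1e9
= 187741576.978526 / 4556812651198.96 * 1e9
= 41200.1966 nT

41200.1966


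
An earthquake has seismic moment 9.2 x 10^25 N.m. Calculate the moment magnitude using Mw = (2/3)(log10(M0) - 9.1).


log10(M0) = log10(9.2 x 10^25) = 25.9638
Mw = 2/3 * (25.9638 - 9.1)
= 2/3 * 16.8638
= 11.24

11.24


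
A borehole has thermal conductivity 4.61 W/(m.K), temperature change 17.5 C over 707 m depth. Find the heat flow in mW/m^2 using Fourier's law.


q = k * dT / dz * 1000
= 4.61 * 17.5 / 707 * 1000
= 0.114109 * 1000
= 114.1089 mW/m^2

114.1089


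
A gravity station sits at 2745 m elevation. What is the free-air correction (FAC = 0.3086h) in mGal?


FAC = 0.3086 * h
= 0.3086 * 2745
= 847.107 mGal

847.107


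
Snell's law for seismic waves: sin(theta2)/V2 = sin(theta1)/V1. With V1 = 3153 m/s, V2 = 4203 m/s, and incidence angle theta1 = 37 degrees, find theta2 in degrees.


sin(theta1) = sin(37 deg) = 0.601815
sin(theta2) = V2/V1 * sin(theta1) = 4203/3153 * 0.601815 = 0.802229
theta2 = arcsin(0.802229) = 53.3435 degrees

53.3435


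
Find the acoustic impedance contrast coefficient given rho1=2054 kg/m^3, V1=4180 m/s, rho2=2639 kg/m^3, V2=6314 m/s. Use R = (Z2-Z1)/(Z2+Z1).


Z1 = 2054 * 4180 = 8585720
Z2 = 2639 * 6314 = 16662646
R = (16662646 - 8585720) / (16662646 + 8585720) = 8076926 / 25248366 = 0.3199

0.3199


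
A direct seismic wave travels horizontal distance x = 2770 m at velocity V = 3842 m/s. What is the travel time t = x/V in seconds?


t = x / V
= 2770 / 3842
= 0.721 s

0.721


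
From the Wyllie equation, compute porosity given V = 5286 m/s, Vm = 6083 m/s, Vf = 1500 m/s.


1/V - 1/Vm = 1/5286 - 1/6083 = 2.479e-05
1/Vf - 1/Vm = 1/1500 - 1/6083 = 0.00050227
phi = 2.479e-05 / 0.00050227 = 0.0493

0.0493
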